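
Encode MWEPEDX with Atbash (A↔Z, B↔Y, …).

NDVKVWC

M(12) → N(13)
W(22) → D(3)
E(4) → V(21)
P(15) → K(10)
E(4) → V(21)
D(3) → W(22)
X(23) → C(2)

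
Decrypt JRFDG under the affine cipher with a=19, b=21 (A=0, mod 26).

The inverse of 19 mod 26 is 11, since 19·11=209≡1. Apply D(y)=11·(y−21) mod 26:
J(9): 11·(9−21)=-132≡24 → Y
R(17): 11·(17−21)=-44≡8 → I
F(5): 11·(5−21)=-176≡6 → G
D(3): 11·(3−21)=-198≡10 → K
G(6): 11·(6−21)=-165≡17 → R

YIGKR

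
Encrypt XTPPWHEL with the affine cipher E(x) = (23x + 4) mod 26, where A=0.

NZLLQJSX

X(23): 23·23+4=533≡13 → N
T(19): 23·19+4=441≡25 → Z
P(15): 23·15+4=349≡11 → L
P(15): 23·15+4=349≡11 → L
W(22): 23·22+4=510≡16 → Q
H(7): 23·7+4=165≡9 → J
E(4): 23·4+4=96≡18 → S
L(11): 23·11+4=257≡23 → X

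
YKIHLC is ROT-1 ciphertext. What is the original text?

Y(24): 24−1=23 → X
K(10): 10−1=9 → J
I(8): 8−1=7 → H
H(7): 7−1=6 → G
L(11): 11−1=10 → K
C(2): 2−1=1 → B

XJHGKB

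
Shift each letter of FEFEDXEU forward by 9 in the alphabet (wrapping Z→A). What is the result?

ONONMGND

F(5): 5+9=14 → O
E(4): 4+9=13 → N
F(5): 5+9=14 → O
E(4): 4+9=13 → N
D(3): 3+9=12 → M
X(23): 23+9=32≡6 → G
E(4): 4+9=13 → N
U(20): 20+9=29≡3 → D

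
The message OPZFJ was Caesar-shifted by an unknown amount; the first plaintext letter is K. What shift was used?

4

From the crib: O(14)−K(10)=4, so the shift is 4.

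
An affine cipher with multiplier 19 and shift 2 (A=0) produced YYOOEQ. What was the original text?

The inverse of 19 mod 26 is 11, since 19·11=209≡1. Apply D(y)=11·(y−2) mod 26:
Y(24): 11·(24−2)=242≡8 → I
Y(24): 11·(24−2)=242≡8 → I
O(14): 11·(14−2)=132≡2 → C
O(14): 11·(14−2)=132≡2 → C
E(4): 11·(4−2)=22 → W
Q(16): 11·(16−2)=154≡24 → Y

IICCWY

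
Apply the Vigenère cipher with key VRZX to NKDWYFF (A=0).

IBCTTWE

Repeat the key across the message: VRZXVRZ
N(13)+V(21): 34≡8 → I
K(10)+R(17): 27≡1 → B
D(3)+Z(25): 28≡2 → C
W(22)+X(23): 45≡19 → T
Y(24)+V(21): 45≡19 → T
F(5)+R(17): 22 → W
F(5)+Z(25): 30≡4 → E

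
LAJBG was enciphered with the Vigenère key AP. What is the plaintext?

LLJMG

Repeat the key across the ciphertext: APAPA
L(11)−A(0): 11 → L
A(0)−P(15): -15≡11 → L
J(9)−A(0): 9 → J
B(1)−P(15): -14≡12 → M
G(6)−A(0): 6 → G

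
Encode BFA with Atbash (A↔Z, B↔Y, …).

YUZ

B(1) → Y(24)
F(5) → U(20)
A(0) → Z(25)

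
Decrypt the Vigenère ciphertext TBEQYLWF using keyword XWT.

WFLTCSZJ

Repeat the key across the ciphertext: XWTXWTXW
T(19)−X(23): -4≡22 → W
B(1)−W(22): -21≡5 → F
E(4)−T(19): -15≡11 → L
Q(16)−X(23): -7≡19 → T
Y(24)−W(22): 2 → C
L(11)−T(19): -8≡18 → S
W(22)−X(23): -1≡25 → Z
F(5)−W(22): -17≡9 → J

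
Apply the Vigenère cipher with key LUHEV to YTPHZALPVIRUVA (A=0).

JNWLULFWZDCOCE

Repeat the key across the message: LUHEVLUHEVLUHE
Y(24)+L(11): 35≡9 → J
T(19)+U(20): 39≡13 → N
P(15)+H(7): 22 → W
H(7)+E(4): 11 → L
Z(25)+V(21): 46≡20 → U
A(0)+L(11): 11 → L
L(11)+U(20): 31≡5 → F
P(15)+H(7): 22 → W
V(21)+E(4): 25 → Z
I(8)+V(21): 29≡3 → D
R(17)+L(11): 28≡2 → C
U(20)+U(20): 40≡14 → O
V(21)+H(7): 28≡2 → C
A(0)+E(4): 4 → E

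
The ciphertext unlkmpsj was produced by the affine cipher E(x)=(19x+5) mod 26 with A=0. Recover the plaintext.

The inverse of 19 mod 26 is 11, since 19·11=209≡1. Apply D(y)=11·(y−5) mod 26:
u(20): 11·(20−5)=165≡9 → j
n(13): 11·(13−5)=88≡10 → k
l(11): 11·(11−5)=66≡14 → o
k(10): 11·(10−5)=55≡3 → d
m(12): 11·(12−5)=77≡25 → z
p(15): 11·(15−5)=110≡6 → g
s(18): 11·(18−5)=143≡13 → n
j(9): 11·(9−5)=44≡18 → s

jkodzgns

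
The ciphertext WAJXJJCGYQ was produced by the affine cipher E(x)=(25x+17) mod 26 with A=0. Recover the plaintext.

The inverse of 25 mod 26 is 25, since 25·25=625≡1. Apply D(y)=25·(y−17) mod 26:
W(22): 25·(22−17)=125≡21 → V
A(0): 25·(0−17)=-425≡17 → R
J(9): 25·(9−17)=-200≡8 → I
X(23): 25·(23−17)=150≡20 → U
J(9): 25·(9−17)=-200≡8 → I
J(9): 25·(9−17)=-200≡8 → I
C(2): 25·(2−17)=-375≡15 → P
G(6): 25·(6−17)=-275≡11 → L
Y(24): 25·(24−17)=175≡19 → T
Q(16): 25·(16−17)=-25≡1 → B

VRIUIIPLTB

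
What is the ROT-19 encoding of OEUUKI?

O(14): 14+19=33≡7 → H
E(4): 4+19=23 → X
U(20): 20+19=39≡13 → N
U(20): 20+19=39≡13 → N
K(10): 10+19=29≡3 → D
I(8): 8+19=27≡1 → B

HXNNDB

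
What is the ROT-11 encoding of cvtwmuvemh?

c(2): 2+11=13 → n
v(21): 21+11=32≡6 → g
t(19): 19+11=30≡4 → e
w(22): 22+11=33≡7 → h
m(12): 12+11=23 → x
u(20): 20+11=31≡5 → f
v(21): 21+11=32≡6 → g
e(4): 4+11=15 → p
m(12): 12+11=23 → x
h(7): 7+11=18 → s

ngehxfgpxs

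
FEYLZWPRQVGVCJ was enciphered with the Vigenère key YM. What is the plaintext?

HSAZBKRFSJIJEX

Repeat the key across the ciphertext: YMYMYMYMYMYMYM
F(5)−Y(24): -19≡7 → H
E(4)−M(12): -8≡18 → S
Y(24)−Y(24): 0 → A
L(11)−M(12): -1≡25 → Z
Z(25)−Y(24): 1 → B
W(22)−M(12): 10 → K
P(15)−Y(24): -9≡17 → R
R(17)−M(12): 5 → F
Q(16)−Y(24): -8≡18 → S
V(21)−M(12): 9 → J
G(6)−Y(24): -18≡8 → I
V(21)−M(12): 9 → J
C(2)−Y(24): -22≡4 → E
J(9)−M(12): -3≡23 → X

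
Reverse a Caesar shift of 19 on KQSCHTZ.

RXZJOAG

K(10): 10−19=-9≡17 → R
Q(16): 16−19=-3≡23 → X
S(18): 18−19=-1≡25 → Z
C(2): 2−19=-17≡9 → J
H(7): 7−19=-12≡14 → O
T(19): 19−19=0 → A
Z(25): 25−19=6 → G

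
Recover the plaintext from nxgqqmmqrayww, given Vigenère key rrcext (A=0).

wgemttvzpwbdf

Repeat the key across the ciphertext: rrcextrrcextr
n(13)−r(17): -4≡22 → w
x(23)−r(17): 6 → g
g(6)−c(2): 4 → e
q(16)−e(4): 12 → m
q(16)−x(23): -7≡19 → t
m(12)−t(19): -7≡19 → t
m(12)−r(17): -5≡21 → v
q(16)−r(17): -1≡25 → z
r(17)−c(2): 15 → p
a(0)−e(4): -4≡22 → w
y(24)−x(23): 1 → b
w(22)−t(19): 3 → d
w(22)−r(17): 5 → f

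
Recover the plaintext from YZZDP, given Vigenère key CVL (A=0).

WEOBU

Repeat the key across the ciphertext: CVLCV
Y(24)−C(2): 22 → W
Z(25)−V(21): 4 → E
Z(25)−L(11): 14 → O
D(3)−C(2): 1 → B
P(15)−V(21): -6≡20 → U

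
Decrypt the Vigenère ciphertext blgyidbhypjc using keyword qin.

ldtiaqlzlzbp

Repeat the key across the ciphertext: qinqinqinqin
b(1)−q(16): -15≡11 → l
l(11)−i(8): 3 → d
g(6)−n(13): -7≡19 → t
y(24)−q(16): 8 → i
i(8)−i(8): 0 → a
d(3)−n(13): -10≡16 → q
b(1)−q(16): -15≡11 → l
h(7)−i(8): -1≡25 → z
y(24)−n(13): 11 → l
p(15)−q(16): -1≡25 → z
j(9)−i(8): 1 → b
c(2)−n(13): -11≡15 → p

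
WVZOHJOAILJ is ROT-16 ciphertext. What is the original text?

GFJYRTYKSVT

W(22): 22−16=6 → G
V(21): 21−16=5 → F
Z(25): 25−16=9 → J
O(14): 14−16=-2≡24 → Y
H(7): 7−16=-9≡17 → R
J(9): 9−16=-7≡19 → T
O(14): 14−16=-2≡24 → Y
A(0): 0−16=-16≡10 → K
I(8): 8−16=-8≡18 → S
L(11): 11−16=-5≡21 → V
J(9): 9−16=-7≡19 → T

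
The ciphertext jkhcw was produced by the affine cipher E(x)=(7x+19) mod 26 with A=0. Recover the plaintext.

gvcft

The inverse of 7 mod 26 is 15, since 7·15=105≡1. Apply D(y)=15·(y−19) mod 26:
j(9): 15·(9−19)=-150≡6 → g
k(10): 15·(10−19)=-135≡21 → v
h(7): 15·(7−19)=-180≡2 → c
c(2): 15·(2−19)=-255≡5 → f
w(22): 15·(22−19)=45≡19 → t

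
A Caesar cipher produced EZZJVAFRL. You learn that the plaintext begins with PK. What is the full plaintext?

PKKUGLQCW

From the crib: E(4)−P(15)=-11≡15, so the shift is 15.
Subtract 15 from each ciphertext letter:
E(4): 4−15=-11≡15 → P
Z(25): 25−15=10 → K
Z(25): 25−15=10 → K
J(9): 9−15=-6≡20 → U
V(21): 21−15=6 → G
A(0): 0−15=-15≡11 → L
F(5): 5−15=-10≡16 → Q
R(17): 17−15=2 → C
L(11): 11−15=-4≡22 → W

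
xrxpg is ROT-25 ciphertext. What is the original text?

ysyqh

x(23): 23−25=-2≡24 → y
r(17): 17−25=-8≡18 → s
x(23): 23−25=-2≡24 → y
p(15): 15−25=-10≡16 → q
g(6): 6−25=-19≡7 → h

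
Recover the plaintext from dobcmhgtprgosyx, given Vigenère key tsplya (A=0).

kwmrohnbagiozgi

Repeat the key across the ciphertext: tsplyatsplyatsp
d(3)−t(19): -16≡10 → k
o(14)−s(18): -4≡22 → w
b(1)−p(15): -14≡12 → m
c(2)−l(11): -9≡17 → r
m(12)−y(24): -12≡14 → o
h(7)−a(0): 7 → h
g(6)−t(19): -13≡13 → n
t(19)−s(18): 1 → b
p(15)−p(15): 0 → a
r(17)−l(11): 6 → g
g(6)−y(24): -18≡8 → i
o(14)−a(0): 14 → o
s(18)−t(19): -1≡25 → z
y(24)−s(18): 6 → g
x(23)−p(15): 8 → i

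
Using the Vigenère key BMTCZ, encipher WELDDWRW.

Repeat the key across the message: BMTCZBMT
W(22)+B(1): 23 → X
E(4)+M(12): 16 → Q
L(11)+T(19): 30≡4 → E
D(3)+C(2): 5 → F
D(3)+Z(25): 28≡2 → C
W(22)+B(1): 23 → X
R(17)+M(12): 29≡3 → D
W(22)+T(19): 41≡15 → P

XQEFCXDP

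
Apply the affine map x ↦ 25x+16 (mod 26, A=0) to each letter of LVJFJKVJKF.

FVHLHGVHGL

L(11): 25·11+16=291≡5 → F
V(21): 25·21+16=541≡21 → V
J(9): 25·9+16=241≡7 → H
F(5): 25·5+16=141≡11 → L
J(9): 25·9+16=241≡7 → H
K(10): 25·10+16=266≡6 → G
V(21): 25·21+16=541≡21 → V
J(9): 25·9+16=241≡7 → H
K(10): 25·10+16=266≡6 → G
F(5): 25·5+16=141≡11 → L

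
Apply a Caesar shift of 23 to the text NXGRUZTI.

KUDORWQF

N(13): 13+23=36≡10 → K
X(23): 23+23=46≡20 → U
G(6): 6+23=29≡3 → D
R(17): 17+23=40≡14 → O
U(20): 20+23=43≡17 → R
Z(25): 25+23=48≡22 → W
T(19): 19+23=42≡16 → Q
I(8): 8+23=31≡5 → F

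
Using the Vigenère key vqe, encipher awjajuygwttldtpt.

Repeat the key across the message: vqevqevqevqevqev
a(0)+v(21): 21 → v
w(22)+q(16): 38≡12 → m
j(9)+e(4): 13 → n
a(0)+v(21): 21 → v
j(9)+q(16): 25 → z
u(20)+e(4): 24 → y
y(24)+v(21): 45≡19 → t
g(6)+q(16): 22 → w
w(22)+e(4): 26≡0 → a
t(19)+v(21): 40≡14 → o
t(19)+q(16): 35≡9 → j
l(11)+e(4): 15 → p
d(3)+v(21): 24 → y
t(19)+q(16): 35≡9 → j
p(15)+e(4): 19 → t
t(19)+v(21): 40≡14 → o

vmnvzytwaojpyjto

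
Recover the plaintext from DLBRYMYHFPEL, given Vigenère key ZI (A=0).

EDCJZEZZGHFD

Repeat the key across the ciphertext: ZIZIZIZIZIZI
D(3)−Z(25): -22≡4 → E
L(11)−I(8): 3 → D
B(1)−Z(25): -24≡2 → C
R(17)−I(8): 9 → J
Y(24)−Z(25): -1≡25 → Z
M(12)−I(8): 4 → E
Y(24)−Z(25): -1≡25 → Z
H(7)−I(8): -1≡25 → Z
F(5)−Z(25): -20≡6 → G
P(15)−I(8): 7 → H
E(4)−Z(25): -21≡5 → F
L(11)−I(8): 3 → D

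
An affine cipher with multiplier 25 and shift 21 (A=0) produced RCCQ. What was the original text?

ETTF

The inverse of 25 mod 26 is 25, since 25·25=625≡1. Apply D(y)=25·(y−21) mod 26:
R(17): 25·(17−21)=-100≡4 → E
C(2): 25·(2−21)=-475≡19 → T
C(2): 25·(2−21)=-475≡19 → T
Q(16): 25·(16−21)=-125≡5 → F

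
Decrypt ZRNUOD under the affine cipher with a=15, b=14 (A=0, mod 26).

ZVTQAB

The inverse of 15 mod 26 is 7, since 15·7=105≡1. Apply D(y)=7·(y−14) mod 26:
Z(25): 7·(25−14)=77≡25 → Z
R(17): 7·(17−14)=21 → V
N(13): 7·(13−14)=-7≡19 → T
U(20): 7·(20−14)=42≡16 → Q
O(14): 7·(14−14)=0 → A
D(3): 7·(3−14)=-77≡1 → B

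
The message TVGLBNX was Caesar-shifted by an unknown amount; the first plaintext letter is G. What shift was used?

13

From the crib: T(19)−G(6)=13, so the shift is 13.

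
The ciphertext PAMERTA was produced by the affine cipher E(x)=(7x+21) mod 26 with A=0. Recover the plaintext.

The inverse of 7 mod 26 is 15, since 7·15=105≡1. Apply D(y)=15·(y−21) mod 26:
P(15): 15·(15−21)=-90≡14 → O
A(0): 15·(0−21)=-315≡23 → X
M(12): 15·(12−21)=-135≡21 → V
E(4): 15·(4−21)=-255≡5 → F
R(17): 15·(17−21)=-60≡18 → S
T(19): 15·(19−21)=-30≡22 → W
A(0): 15·(0−21)=-315≡23 → X

OXVFSWX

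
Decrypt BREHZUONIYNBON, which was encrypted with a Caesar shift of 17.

KANQIDXWRHWKXW

B(1): 1−17=-16≡10 → K
R(17): 17−17=0 → A
E(4): 4−17=-13≡13 → N
H(7): 7−17=-10≡16 → Q
Z(25): 25−17=8 → I
U(20): 20−17=3 → D
O(14): 14−17=-3≡23 → X
N(13): 13−17=-4≡22 → W
I(8): 8−17=-9≡17 → R
Y(24): 24−17=7 → H
N(13): 13−17=-4≡22 → W
B(1): 1−17=-16≡10 → K
O(14): 14−17=-3≡23 → X
N(13): 13−17=-4≡22 → W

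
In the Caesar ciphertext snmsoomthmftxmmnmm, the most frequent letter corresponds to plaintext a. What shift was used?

12

The most frequent ciphertext letter is m (appears 7 times).
m is position 12; a is position 0.
Shift = 12.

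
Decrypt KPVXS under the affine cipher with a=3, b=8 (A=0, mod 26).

The inverse of 3 mod 26 is 9, since 3·9=27≡1. Apply D(y)=9·(y−8) mod 26:
K(10): 9·(10−8)=18 → S
P(15): 9·(15−8)=63≡11 → L
V(21): 9·(21−8)=117≡13 → N
X(23): 9·(23−8)=135≡5 → F
S(18): 9·(18−8)=90≡12 → M

SLNFM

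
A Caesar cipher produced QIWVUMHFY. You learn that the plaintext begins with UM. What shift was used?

22

From the crib: Q(16)−U(20)=-4≡22, so the shift is 22.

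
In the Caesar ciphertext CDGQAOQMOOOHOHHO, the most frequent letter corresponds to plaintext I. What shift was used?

6

The most frequent ciphertext letter is O (appears 6 times).
O is position 14; I is position 8.
Shift = 6.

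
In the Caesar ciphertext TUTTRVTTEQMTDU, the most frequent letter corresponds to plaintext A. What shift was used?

19

The most frequent ciphertext letter is T (appears 6 times).
T is position 19; A is position 0.
Shift = 19.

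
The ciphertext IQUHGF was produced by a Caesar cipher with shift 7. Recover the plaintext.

I(8): 8−7=1 → B
Q(16): 16−7=9 → J
U(20): 20−7=13 → N
H(7): 7−7=0 → A
G(6): 6−7=-1≡25 → Z
F(5): 5−7=-2≡24 → Y

BJNAZY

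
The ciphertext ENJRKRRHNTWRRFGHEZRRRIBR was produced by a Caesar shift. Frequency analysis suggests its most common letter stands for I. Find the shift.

9

The most frequent ciphertext letter is R (appears 9 times).
R is position 17; I is position 8.
Shift = 9.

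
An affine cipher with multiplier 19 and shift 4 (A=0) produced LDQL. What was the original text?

The inverse of 19 mod 26 is 11, since 19·11=209≡1. Apply D(y)=11·(y−4) mod 26:
L(11): 11·(11−4)=77≡25 → Z
D(3): 11·(3−4)=-11≡15 → P
Q(16): 11·(16−4)=132≡2 → C
L(11): 11·(11−4)=77≡25 → Z

ZPCZ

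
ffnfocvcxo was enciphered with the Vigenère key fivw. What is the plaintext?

Repeat the key across the ciphertext: fivwfivwfi
f(5)−f(5): 0 → a
f(5)−i(8): -3≡23 → x
n(13)−v(21): -8≡18 → s
f(5)−w(22): -17≡9 → j
o(14)−f(5): 9 → j
c(2)−i(8): -6≡20 → u
v(21)−v(21): 0 → a
c(2)−w(22): -20≡6 → g
x(23)−f(5): 18 → s
o(14)−i(8): 6 → g

axsjjuagsg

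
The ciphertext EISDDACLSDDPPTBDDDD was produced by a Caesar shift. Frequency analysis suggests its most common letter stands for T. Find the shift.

The most frequent ciphertext letter is D (appears 8 times).
D is position 3; T is position 19.
Shift = -16≡10.

10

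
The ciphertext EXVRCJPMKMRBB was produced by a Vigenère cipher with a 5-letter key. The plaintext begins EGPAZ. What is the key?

Subtract each crib letter from the matching ciphertext letter (mod 26):
E(4)−E(4)=0 → A
X(23)−G(6)=17 → R
V(21)−P(15)=6 → G
R(17)−A(0)=17 → R
C(2)−Z(25)=-23≡3 → D

ARGRD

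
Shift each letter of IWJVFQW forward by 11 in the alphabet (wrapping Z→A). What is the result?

I(8): 8+11=19 → T
W(22): 22+11=33≡7 → H
J(9): 9+11=20 → U
V(21): 21+11=32≡6 → G
F(5): 5+11=16 → Q
Q(16): 16+11=27≡1 → B
W(22): 22+11=33≡7 → H

THUGQBH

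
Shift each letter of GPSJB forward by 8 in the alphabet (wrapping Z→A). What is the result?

OXARJ

G(6): 6+8=14 → O
P(15): 15+8=23 → X
S(18): 18+8=26≡0 → A
J(9): 9+8=17 → R
B(1): 1+8=9 → J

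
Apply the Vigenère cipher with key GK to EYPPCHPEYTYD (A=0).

Repeat the key across the message: GKGKGKGKGKGK
E(4)+G(6): 10 → K
Y(24)+K(10): 34≡8 → I
P(15)+G(6): 21 → V
P(15)+K(10): 25 → Z
C(2)+G(6): 8 → I
H(7)+K(10): 17 → R
P(15)+G(6): 21 → V
E(4)+K(10): 14 → O
Y(24)+G(6): 30≡4 → E
T(19)+K(10): 29≡3 → D
Y(24)+G(6): 30≡4 → E
D(3)+K(10): 13 → N

KIVZIRVOEDEN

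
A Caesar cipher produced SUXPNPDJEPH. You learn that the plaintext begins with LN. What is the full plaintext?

LNQIGIWCXIA

From the crib: S(18)−L(11)=7, so the shift is 7.
Subtract 7 from each ciphertext letter:
S(18): 18−7=11 → L
U(20): 20−7=13 → N
X(23): 23−7=16 → Q
P(15): 15−7=8 → I
N(13): 13−7=6 → G
P(15): 15−7=8 → I
D(3): 3−7=-4≡22 → W
J(9): 9−7=2 → C
E(4): 4−7=-3≡23 → X
P(15): 15−7=8 → I
H(7): 7−7=0 → A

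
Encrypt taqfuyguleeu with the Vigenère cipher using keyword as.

tsqxuqgmlwem

Repeat the key across the message: asasasasasas
t(19)+a(0): 19 → t
a(0)+s(18): 18 → s
q(16)+a(0): 16 → q
f(5)+s(18): 23 → x
u(20)+a(0): 20 → u
y(24)+s(18): 42≡16 → q
g(6)+a(0): 6 → g
u(20)+s(18): 38≡12 → m
l(11)+a(0): 11 → l
e(4)+s(18): 22 → w
e(4)+a(0): 4 → e
u(20)+s(18): 38≡12 → m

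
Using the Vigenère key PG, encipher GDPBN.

Repeat the key across the message: PGPGP
G(6)+P(15): 21 → V
D(3)+G(6): 9 → J
P(15)+P(15): 30≡4 → E
B(1)+G(6): 7 → H
N(13)+P(15): 28≡2 → C

VJEHC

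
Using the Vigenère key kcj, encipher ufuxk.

ehdhm

Repeat the key across the message: kcjkc
u(20)+k(10): 30≡4 → e
f(5)+c(2): 7 → h
u(20)+j(9): 29≡3 → d
x(23)+k(10): 33≡7 → h
k(10)+c(2): 12 → m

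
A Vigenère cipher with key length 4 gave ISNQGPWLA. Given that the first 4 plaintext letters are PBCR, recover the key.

Subtract each crib letter from the matching ciphertext letter (mod 26):
I(8)−P(15)=-7≡19 → T
S(18)−B(1)=17 → R
N(13)−C(2)=11 → L
Q(16)−R(17)=-1≡25 → Z

TRLZ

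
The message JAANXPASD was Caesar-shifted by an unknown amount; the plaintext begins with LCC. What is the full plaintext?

LCCPZRCUF

From the crib: J(9)−L(11)=-2≡24, so the shift is 24.
Subtract 24 from each ciphertext letter:
J(9): 9−24=-15≡11 → L
A(0): 0−24=-24≡2 → C
A(0): 0−24=-24≡2 → C
N(13): 13−24=-11≡15 → P
X(23): 23−24=-1≡25 → Z
P(15): 15−24=-9≡17 → R
A(0): 0−24=-24≡2 → C
S(18): 18−24=-6≡20 → U
D(3): 3−24=-21≡5 → F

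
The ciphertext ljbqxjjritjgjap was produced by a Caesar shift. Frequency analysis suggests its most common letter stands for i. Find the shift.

The most frequent ciphertext letter is j (appears 5 times).
j is position 9; i is position 8.
Shift = 1.

1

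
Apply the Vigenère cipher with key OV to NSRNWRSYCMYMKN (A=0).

BNFIKMGTQHMHYI

Repeat the key across the message: OVOVOVOVOVOVOV
N(13)+O(14): 27≡1 → B
S(18)+V(21): 39≡13 → N
R(17)+O(14): 31≡5 → F
N(13)+V(21): 34≡8 → I
W(22)+O(14): 36≡10 → K
R(17)+V(21): 38≡12 → M
S(18)+O(14): 32≡6 → G
Y(24)+V(21): 45≡19 → T
C(2)+O(14): 16 → Q
M(12)+V(21): 33≡7 → H
Y(24)+O(14): 38≡12 → M
M(12)+V(21): 33≡7 → H
K(10)+O(14): 24 → Y
N(13)+V(21): 34≡8 → I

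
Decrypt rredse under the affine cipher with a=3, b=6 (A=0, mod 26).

vvizei

The inverse of 3 mod 26 is 9, since 3·9=27≡1. Apply D(y)=9·(y−6) mod 26:
r(17): 9·(17−6)=99≡21 → v
r(17): 9·(17−6)=99≡21 → v
e(4): 9·(4−6)=-18≡8 → i
d(3): 9·(3−6)=-27≡25 → z
s(18): 9·(18−6)=108≡4 → e
e(4): 9·(4−6)=-18≡8 → i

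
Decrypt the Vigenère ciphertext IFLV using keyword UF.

Repeat the key across the ciphertext: UFUF
I(8)−U(20): -12≡14 → O
F(5)−F(5): 0 → A
L(11)−U(20): -9≡17 → R
V(21)−F(5): 16 → Q

OARQ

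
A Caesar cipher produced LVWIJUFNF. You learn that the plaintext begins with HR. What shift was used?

From the crib: L(11)−H(7)=4, so the shift is 4.

4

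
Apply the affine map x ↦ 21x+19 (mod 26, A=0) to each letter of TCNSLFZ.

CJGHQUY

T(19): 21·19+19=418≡2 → C
C(2): 21·2+19=61≡9 → J
N(13): 21·13+19=292≡6 → G
S(18): 21·18+19=397≡7 → H
L(11): 21·11+19=250≡16 → Q
F(5): 21·5+19=124≡20 → U
Z(25): 21·25+19=544≡24 → Y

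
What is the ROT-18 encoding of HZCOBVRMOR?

ZRUGTNJEGJ

H(7): 7+18=25 → Z
Z(25): 25+18=43≡17 → R
C(2): 2+18=20 → U
O(14): 14+18=32≡6 → G
B(1): 1+18=19 → T
V(21): 21+18=39≡13 → N
R(17): 17+18=35≡9 → J
M(12): 12+18=30≡4 → E
O(14): 14+18=32≡6 → G
R(17): 17+18=35≡9 → J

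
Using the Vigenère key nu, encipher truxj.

Repeat the key across the message: nunun
t(19)+n(13): 32≡6 → g
r(17)+u(20): 37≡11 → l
u(20)+n(13): 33≡7 → h
x(23)+u(20): 43≡17 → r
j(9)+n(13): 22 → w

glhrw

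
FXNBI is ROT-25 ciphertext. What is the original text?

F(5): 5−25=-20≡6 → G
X(23): 23−25=-2≡24 → Y
N(13): 13−25=-12≡14 → O
B(1): 1−25=-24≡2 → C
I(8): 8−25=-17≡9 → J

GYOCJ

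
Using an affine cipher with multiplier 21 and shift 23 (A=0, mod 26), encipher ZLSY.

CULH

Z(25): 21·25+23=548≡2 → C
L(11): 21·11+23=254≡20 → U
S(18): 21·18+23=401≡11 → L
Y(24): 21·24+23=527≡7 → H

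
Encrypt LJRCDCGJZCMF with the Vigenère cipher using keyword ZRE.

KAVBUGFADBDJ

Repeat the key across the message: ZREZREZREZRE
L(11)+Z(25): 36≡10 → K
J(9)+R(17): 26≡0 → A
R(17)+E(4): 21 → V
C(2)+Z(25): 27≡1 → B
D(3)+R(17): 20 → U
C(2)+E(4): 6 → G
G(6)+Z(25): 31≡5 → F
J(9)+R(17): 26≡0 → A
Z(25)+E(4): 29≡3 → D
C(2)+Z(25): 27≡1 → B
M(12)+R(17): 29≡3 → D
F(5)+E(4): 9 → J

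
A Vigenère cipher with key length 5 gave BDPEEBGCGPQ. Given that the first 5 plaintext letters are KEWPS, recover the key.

RZTPM

Subtract each crib letter from the matching ciphertext letter (mod 26):
B(1)−K(10)=-9≡17 → R
D(3)−E(4)=-1≡25 → Z
P(15)−W(22)=-7≡19 → T
E(4)−P(15)=-11≡15 → P
E(4)−S(18)=-14≡12 → M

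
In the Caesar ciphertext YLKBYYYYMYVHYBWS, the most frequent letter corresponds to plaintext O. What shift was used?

The most frequent ciphertext letter is Y (appears 7 times).
Y is position 24; O is position 14.
Shift = 10.

10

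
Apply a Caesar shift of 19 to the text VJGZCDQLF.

OCZSVWJEY

V(21): 21+19=40≡14 → O
J(9): 9+19=28≡2 → C
G(6): 6+19=25 → Z
Z(25): 25+19=44≡18 → S
C(2): 2+19=21 → V
D(3): 3+19=22 → W
Q(16): 16+19=35≡9 → J
L(11): 11+19=30≡4 → E
F(5): 5+19=24 → Y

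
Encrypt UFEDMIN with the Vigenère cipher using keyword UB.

Repeat the key across the message: UBUBUBU
U(20)+U(20): 40≡14 → O
F(5)+B(1): 6 → G
E(4)+U(20): 24 → Y
D(3)+B(1): 4 → E
M(12)+U(20): 32≡6 → G
I(8)+B(1): 9 → J
N(13)+U(20): 33≡7 → H

OGYEGJH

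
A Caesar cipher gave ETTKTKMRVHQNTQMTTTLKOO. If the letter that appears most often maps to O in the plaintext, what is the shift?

The most frequent ciphertext letter is T (appears 7 times).
T is position 19; O is position 14.
Shift = 5.

5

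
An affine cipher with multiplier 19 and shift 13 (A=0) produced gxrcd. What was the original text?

bgsju

The inverse of 19 mod 26 is 11, since 19·11=209≡1. Apply D(y)=11·(y−13) mod 26:
g(6): 11·(6−13)=-77≡1 → b
x(23): 11·(23−13)=110≡6 → g
r(17): 11·(17−13)=44≡18 → s
c(2): 11·(2−13)=-121≡9 → j
d(3): 11·(3−13)=-110≡20 → u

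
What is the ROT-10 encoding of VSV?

V(21): 21+10=31≡5 → F
S(18): 18+10=28≡2 → C
V(21): 21+10=31≡5 → F

FCF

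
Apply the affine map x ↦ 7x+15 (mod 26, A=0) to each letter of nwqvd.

cnxgk

n(13): 7·13+15=106≡2 → c
w(22): 7·22+15=169≡13 → n
q(16): 7·16+15=127≡23 → x
v(21): 7·21+15=162≡6 → g
d(3): 7·3+15=36≡10 → k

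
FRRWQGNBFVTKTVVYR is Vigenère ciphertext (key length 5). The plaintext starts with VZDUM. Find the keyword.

KSOCE

Subtract each crib letter from the matching ciphertext letter (mod 26):
F(5)−V(21)=-16≡10 → K
R(17)−Z(25)=-8≡18 → S
R(17)−D(3)=14 → O
W(22)−U(20)=2 → C
Q(16)−M(12)=4 → E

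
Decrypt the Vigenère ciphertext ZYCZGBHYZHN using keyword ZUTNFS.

Repeat the key across the ciphertext: ZUTNFSZUTNF
Z(25)−Z(25): 0 → A
Y(24)−U(20): 4 → E
C(2)−T(19): -17≡9 → J
Z(25)−N(13): 12 → M
G(6)−F(5): 1 → B
B(1)−S(18): -17≡9 → J
H(7)−Z(25): -18≡8 → I
Y(24)−U(20): 4 → E
Z(25)−T(19): 6 → G
H(7)−N(13): -6≡20 → U
N(13)−F(5): 8 → I

AEJMBJIEGUI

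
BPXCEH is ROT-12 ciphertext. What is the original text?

PDLQSV

B(1): 1−12=-11≡15 → P
P(15): 15−12=3 → D
X(23): 23−12=11 → L
C(2): 2−12=-10≡16 → Q
E(4): 4−12=-8≡18 → S
H(7): 7−12=-5≡21 → V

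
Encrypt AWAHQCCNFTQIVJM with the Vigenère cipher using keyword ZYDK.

Repeat the key across the message: ZYDKZYDKZYDKZYD
A(0)+Z(25): 25 → Z
W(22)+Y(24): 46≡20 → U
A(0)+D(3): 3 → D
H(7)+K(10): 17 → R
Q(16)+Z(25): 41≡15 → P
C(2)+Y(24): 26≡0 → A
C(2)+D(3): 5 → F
N(13)+K(10): 23 → X
F(5)+Z(25): 30≡4 → E
T(19)+Y(24): 43≡17 → R
Q(16)+D(3): 19 → T
I(8)+K(10): 18 → S
V(21)+Z(25): 46≡20 → U
J(9)+Y(24): 33≡7 → H
M(12)+D(3): 15 → P

ZUDRPAFXERTSUHP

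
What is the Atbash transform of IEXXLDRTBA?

I(8) → R(17)
E(4) → V(21)
X(23) → C(2)
X(23) → C(2)
L(11) → O(14)
D(3) → W(22)
R(17) → I(8)
T(19) → G(6)
B(1) → Y(24)
A(0) → Z(25)

RVCCOWIGYZ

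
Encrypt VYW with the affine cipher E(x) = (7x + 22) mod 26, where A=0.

V(21): 7·21+22=169≡13 → N
Y(24): 7·24+22=190≡8 → I
W(22): 7·22+22=176≡20 → U

NIU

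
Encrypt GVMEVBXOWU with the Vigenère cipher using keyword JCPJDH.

PXBNYIGQLD

Repeat the key across the message: JCPJDHJCPJ
G(6)+J(9): 15 → P
V(21)+C(2): 23 → X
M(12)+P(15): 27≡1 → B
E(4)+J(9): 13 → N
V(21)+D(3): 24 → Y
B(1)+H(7): 8 → I
X(23)+J(9): 32≡6 → G
O(14)+C(2): 16 → Q
W(22)+P(15): 37≡11 → L
U(20)+J(9): 29≡3 → D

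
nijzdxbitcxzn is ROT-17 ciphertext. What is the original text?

wrsimgkrclgiw

n(13): 13−17=-4≡22 → w
i(8): 8−17=-9≡17 → r
j(9): 9−17=-8≡18 → s
z(25): 25−17=8 → i
d(3): 3−17=-14≡12 → m
x(23): 23−17=6 → g
b(1): 1−17=-16≡10 → k
i(8): 8−17=-9≡17 → r
t(19): 19−17=2 → c
c(2): 2−17=-15≡11 → l
x(23): 23−17=6 → g
z(25): 25−17=8 → i
n(13): 13−17=-4≡22 → w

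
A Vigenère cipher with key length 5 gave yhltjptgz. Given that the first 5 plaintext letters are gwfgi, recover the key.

Subtract each crib letter from the matching ciphertext letter (mod 26):
y(24)−g(6)=18 → s
h(7)−w(22)=-15≡11 → l
l(11)−f(5)=6 → g
t(19)−g(6)=13 → n
j(9)−i(8)=1 → b

slgnb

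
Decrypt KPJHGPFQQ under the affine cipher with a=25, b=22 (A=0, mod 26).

The inverse of 25 mod 26 is 25, since 25·25=625≡1. Apply D(y)=25·(y−22) mod 26:
K(10): 25·(10−22)=-300≡12 → M
P(15): 25·(15−22)=-175≡7 → H
J(9): 25·(9−22)=-325≡13 → N
H(7): 25·(7−22)=-375≡15 → P
G(6): 25·(6−22)=-400≡16 → Q
P(15): 25·(15−22)=-175≡7 → H
F(5): 25·(5−22)=-425≡17 → R
Q(16): 25·(16−22)=-150≡6 → G
Q(16): 25·(16−22)=-150≡6 → G

MHNPQHRGG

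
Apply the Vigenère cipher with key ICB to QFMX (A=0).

YHNF

Repeat the key across the message: ICBI
Q(16)+I(8): 24 → Y
F(5)+C(2): 7 → H
M(12)+B(1): 13 → N
X(23)+I(8): 31≡5 → F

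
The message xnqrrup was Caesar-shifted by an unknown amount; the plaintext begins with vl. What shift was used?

From the crib: x(23)−v(21)=2, so the shift is 2.

2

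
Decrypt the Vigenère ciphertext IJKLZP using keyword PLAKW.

Repeat the key across the ciphertext: PLAKWP
I(8)−P(15): -7≡19 → T
J(9)−L(11): -2≡24 → Y
K(10)−A(0): 10 → K
L(11)−K(10): 1 → B
Z(25)−W(22): 3 → D
P(15)−P(15): 0 → A

TYKBDA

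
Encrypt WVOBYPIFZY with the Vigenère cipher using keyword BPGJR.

Repeat the key across the message: BPGJRBPGJR
W(22)+B(1): 23 → X
V(21)+P(15): 36≡10 → K
O(14)+G(6): 20 → U
B(1)+J(9): 10 → K
Y(24)+R(17): 41≡15 → P
P(15)+B(1): 16 → Q
I(8)+P(15): 23 → X
F(5)+G(6): 11 → L
Z(25)+J(9): 34≡8 → I
Y(24)+R(17): 41≡15 → P

XKUKPQXLIP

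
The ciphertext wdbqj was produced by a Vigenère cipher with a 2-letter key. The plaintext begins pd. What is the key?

ha

Subtract each crib letter from the matching ciphertext letter (mod 26):
w(22)−p(15)=7 → h
d(3)−d(3)=0 → a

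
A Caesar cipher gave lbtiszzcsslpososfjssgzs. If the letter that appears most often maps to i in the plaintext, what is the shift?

The most frequent ciphertext letter is s (appears 8 times).
s is position 18; i is position 8.
Shift = 10.

10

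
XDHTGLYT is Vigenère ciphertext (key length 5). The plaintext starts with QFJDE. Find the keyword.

HYYQC

Subtract each crib letter from the matching ciphertext letter (mod 26):
X(23)−Q(16)=7 → H
D(3)−F(5)=-2≡24 → Y
H(7)−J(9)=-2≡24 → Y
T(19)−D(3)=16 → Q
G(6)−E(4)=2 → C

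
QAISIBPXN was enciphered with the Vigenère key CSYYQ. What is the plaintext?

Repeat the key across the ciphertext: CSYYQCSYY
Q(16)−C(2): 14 → O
A(0)−S(18): -18≡8 → I
I(8)−Y(24): -16≡10 → K
S(18)−Y(24): -6≡20 → U
I(8)−Q(16): -8≡18 → S
B(1)−C(2): -1≡25 → Z
P(15)−S(18): -3≡23 → X
X(23)−Y(24): -1≡25 → Z
N(13)−Y(24): -11≡15 → P

OIKUSZXZP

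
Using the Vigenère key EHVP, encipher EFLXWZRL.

Repeat the key across the message: EHVPEHVP
E(4)+E(4): 8 → I
F(5)+H(7): 12 → M
L(11)+V(21): 32≡6 → G
X(23)+P(15): 38≡12 → M
W(22)+E(4): 26≡0 → A
Z(25)+H(7): 32≡6 → G
R(17)+V(21): 38≡12 → M
L(11)+P(15): 26≡0 → A

IMGMAGMA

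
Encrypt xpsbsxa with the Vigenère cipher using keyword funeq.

cjfficu

Repeat the key across the message: funeqfu
x(23)+f(5): 28≡2 → c
p(15)+u(20): 35≡9 → j
s(18)+n(13): 31≡5 → f
b(1)+e(4): 5 → f
s(18)+q(16): 34≡8 → i
x(23)+f(5): 28≡2 → c
a(0)+u(20): 20 → u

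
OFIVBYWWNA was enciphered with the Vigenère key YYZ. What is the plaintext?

Repeat the key across the ciphertext: YYZYYZYYZY
O(14)−Y(24): -10≡16 → Q
F(5)−Y(24): -19≡7 → H
I(8)−Z(25): -17≡9 → J
V(21)−Y(24): -3≡23 → X
B(1)−Y(24): -23≡3 → D
Y(24)−Z(25): -1≡25 → Z
W(22)−Y(24): -2≡24 → Y
W(22)−Y(24): -2≡24 → Y
N(13)−Z(25): -12≡14 → O
A(0)−Y(24): -24≡2 → C

QHJXDZYYOC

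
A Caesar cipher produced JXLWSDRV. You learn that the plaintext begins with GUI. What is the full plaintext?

From the crib: J(9)−G(6)=3, so the shift is 3.
Subtract 3 from each ciphertext letter:
J(9): 9−3=6 → G
X(23): 23−3=20 → U
L(11): 11−3=8 → I
W(22): 22−3=19 → T
S(18): 18−3=15 → P
D(3): 3−3=0 → A
R(17): 17−3=14 → O
V(21): 21−3=18 → S

GUITPAOS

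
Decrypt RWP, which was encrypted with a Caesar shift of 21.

R(17): 17−21=-4≡22 → W
W(22): 22−21=1 → B
P(15): 15−21=-6≡20 → U

WBU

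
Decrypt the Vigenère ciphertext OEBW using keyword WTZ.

SLCA

Repeat the key across the ciphertext: WTZW
O(14)−W(22): -8≡18 → S
E(4)−T(19): -15≡11 → L
B(1)−Z(25): -24≡2 → C
W(22)−W(22): 0 → A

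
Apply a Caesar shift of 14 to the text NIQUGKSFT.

N(13): 13+14=27≡1 → B
I(8): 8+14=22 → W
Q(16): 16+14=30≡4 → E
U(20): 20+14=34≡8 → I
G(6): 6+14=20 → U
K(10): 10+14=24 → Y
S(18): 18+14=32≡6 → G
F(5): 5+14=19 → T
T(19): 19+14=33≡7 → H

BWEIUYGTH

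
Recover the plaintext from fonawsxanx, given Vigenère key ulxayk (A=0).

ldqayidpqx

Repeat the key across the ciphertext: ulxaykulxa
f(5)−u(20): -15≡11 → l
o(14)−l(11): 3 → d
n(13)−x(23): -10≡16 → q
a(0)−a(0): 0 → a
w(22)−y(24): -2≡24 → y
s(18)−k(10): 8 → i
x(23)−u(20): 3 → d
a(0)−l(11): -11≡15 → p
n(13)−x(23): -10≡16 → q
x(23)−a(0): 23 → x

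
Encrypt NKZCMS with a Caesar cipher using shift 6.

N(13): 13+6=19 → T
K(10): 10+6=16 → Q
Z(25): 25+6=31≡5 → F
C(2): 2+6=8 → I
M(12): 12+6=18 → S
S(18): 18+6=24 → Y

TQFISY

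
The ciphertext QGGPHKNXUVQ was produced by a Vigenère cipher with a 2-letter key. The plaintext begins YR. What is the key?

Subtract each crib letter from the matching ciphertext letter (mod 26):
Q(16)−Y(24)=-8≡18 → S
G(6)−R(17)=-11≡15 → P

SP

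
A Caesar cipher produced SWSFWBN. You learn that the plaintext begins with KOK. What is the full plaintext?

KOKXOTF

From the crib: S(18)−K(10)=8, so the shift is 8.
Subtract 8 from each ciphertext letter:
S(18): 18−8=10 → K
W(22): 22−8=14 → O
S(18): 18−8=10 → K
F(5): 5−8=-3≡23 → X
W(22): 22−8=14 → O
B(1): 1−8=-7≡19 → T
N(13): 13−8=5 → F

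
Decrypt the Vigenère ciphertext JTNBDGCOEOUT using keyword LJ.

Repeat the key across the ciphertext: LJLJLJLJLJLJ
J(9)−L(11): -2≡24 → Y
T(19)−J(9): 10 → K
N(13)−L(11): 2 → C
B(1)−J(9): -8≡18 → S
D(3)−L(11): -8≡18 → S
G(6)−J(9): -3≡23 → X
C(2)−L(11): -9≡17 → R
O(14)−J(9): 5 → F
E(4)−L(11): -7≡19 → T
O(14)−J(9): 5 → F
U(20)−L(11): 9 → J
T(19)−J(9): 10 → K

YKCSSXRFTFJK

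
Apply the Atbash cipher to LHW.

L(11) → O(14)
H(7) → S(18)
W(22) → D(3)

OSD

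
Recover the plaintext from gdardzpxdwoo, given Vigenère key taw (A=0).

Repeat the key across the ciphertext: tawtawtawtaw
g(6)−t(19): -13≡13 → n
d(3)−a(0): 3 → d
a(0)−w(22): -22≡4 → e
r(17)−t(19): -2≡24 → y
d(3)−a(0): 3 → d
z(25)−w(22): 3 → d
p(15)−t(19): -4≡22 → w
x(23)−a(0): 23 → x
d(3)−w(22): -19≡7 → h
w(22)−t(19): 3 → d
o(14)−a(0): 14 → o
o(14)−w(22): -8≡18 → s

ndeyddwxhdos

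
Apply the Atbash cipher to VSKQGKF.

EHPJTPU

V(21) → E(4)
S(18) → H(7)
K(10) → P(15)
Q(16) → J(9)
G(6) → T(19)
K(10) → P(15)
F(5) → U(20)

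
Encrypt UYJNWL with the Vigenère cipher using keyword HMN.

Repeat the key across the message: HMNHMN
U(20)+H(7): 27≡1 → B
Y(24)+M(12): 36≡10 → K
J(9)+N(13): 22 → W
N(13)+H(7): 20 → U
W(22)+M(12): 34≡8 → I
L(11)+N(13): 24 → Y

BKWUIY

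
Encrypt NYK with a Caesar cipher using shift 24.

N(13): 13+24=37≡11 → L
Y(24): 24+24=48≡22 → W
K(10): 10+24=34≡8 → I

LWI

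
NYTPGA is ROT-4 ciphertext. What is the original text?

N(13): 13−4=9 → J
Y(24): 24−4=20 → U
T(19): 19−4=15 → P
P(15): 15−4=11 → L
G(6): 6−4=2 → C
A(0): 0−4=-4≡22 → W

JUPLCW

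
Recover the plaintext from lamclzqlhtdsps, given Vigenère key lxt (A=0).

Repeat the key across the ciphertext: lxtlxtlxtlxtlx
l(11)−l(11): 0 → a
a(0)−x(23): -23≡3 → d
m(12)−t(19): -7≡19 → t
c(2)−l(11): -9≡17 → r
l(11)−x(23): -12≡14 → o
z(25)−t(19): 6 → g
q(16)−l(11): 5 → f
l(11)−x(23): -12≡14 → o
h(7)−t(19): -12≡14 → o
t(19)−l(11): 8 → i
d(3)−x(23): -20≡6 → g
s(18)−t(19): -1≡25 → z
p(15)−l(11): 4 → e
s(18)−x(23): -5≡21 → v

adtrogfooigzev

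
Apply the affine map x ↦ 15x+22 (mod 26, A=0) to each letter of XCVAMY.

X(23): 15·23+22=367≡3 → D
C(2): 15·2+22=52≡0 → A
V(21): 15·21+22=337≡25 → Z
A(0): 15·0+22=22 → W
M(12): 15·12+22=202≡20 → U
Y(24): 15·24+22=382≡18 → S

DAZWUS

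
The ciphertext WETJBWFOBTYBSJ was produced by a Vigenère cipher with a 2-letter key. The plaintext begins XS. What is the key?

Subtract each crib letter from the matching ciphertext letter (mod 26):
W(22)−X(23)=-1≡25 → Z
E(4)−S(18)=-14≡12 → M

ZM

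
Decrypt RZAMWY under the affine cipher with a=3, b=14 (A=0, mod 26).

BVEIUM

The inverse of 3 mod 26 is 9, since 3·9=27≡1. Apply D(y)=9·(y−14) mod 26:
R(17): 9·(17−14)=27≡1 → B
Z(25): 9·(25−14)=99≡21 → V
A(0): 9·(0−14)=-126≡4 → E
M(12): 9·(12−14)=-18≡8 → I
W(22): 9·(22−14)=72≡20 → U
Y(24): 9·(24−14)=90≡12 → M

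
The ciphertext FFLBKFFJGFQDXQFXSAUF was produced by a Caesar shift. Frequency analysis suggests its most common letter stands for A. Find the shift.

The most frequent ciphertext letter is F (appears 7 times).
F is position 5; A is position 0.
Shift = 5.

5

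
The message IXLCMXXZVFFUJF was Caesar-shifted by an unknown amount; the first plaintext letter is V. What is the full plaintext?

From the crib: I(8)−V(21)=-13≡13, so the shift is 13.
Subtract 13 from each ciphertext letter:
I(8): 8−13=-5≡21 → V
X(23): 23−13=10 → K
L(11): 11−13=-2≡24 → Y
C(2): 2−13=-11≡15 → P
M(12): 12−13=-1≡25 → Z
X(23): 23−13=10 → K
X(23): 23−13=10 → K
Z(25): 25−13=12 → M
V(21): 21−13=8 → I
F(5): 5−13=-8≡18 → S
F(5): 5−13=-8≡18 → S
U(20): 20−13=7 → H
J(9): 9−13=-4≡22 → W
F(5): 5−13=-8≡18 → S

VKYPZKKMISSHWS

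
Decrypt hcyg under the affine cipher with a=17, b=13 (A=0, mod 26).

shtv

The inverse of 17 mod 26 is 23, since 17·23=391≡1. Apply D(y)=23·(y−13) mod 26:
h(7): 23·(7−13)=-138≡18 → s
c(2): 23·(2−13)=-253≡7 → h
y(24): 23·(24−13)=253≡19 → t
g(6): 23·(6−13)=-161≡21 → v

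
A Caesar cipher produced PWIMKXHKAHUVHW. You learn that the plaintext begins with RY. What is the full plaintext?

RYKOMZJMCJWXJY

From the crib: P(15)−R(17)=-2≡24, so the shift is 24.
Subtract 24 from each ciphertext letter:
P(15): 15−24=-9≡17 → R
W(22): 22−24=-2≡24 → Y
I(8): 8−24=-16≡10 → K
M(12): 12−24=-12≡14 → O
K(10): 10−24=-14≡12 → M
X(23): 23−24=-1≡25 → Z
H(7): 7−24=-17≡9 → J
K(10): 10−24=-14≡12 → M
A(0): 0−24=-24≡2 → C
H(7): 7−24=-17≡9 → J
U(20): 20−24=-4≡22 → W
V(21): 21−24=-3≡23 → X
H(7): 7−24=-17≡9 → J
W(22): 22−24=-2≡24 → Y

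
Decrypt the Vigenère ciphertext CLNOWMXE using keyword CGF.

AFIMQHVY

Repeat the key across the ciphertext: CGFCGFCG
C(2)−C(2): 0 → A
L(11)−G(6): 5 → F
N(13)−F(5): 8 → I
O(14)−C(2): 12 → M
W(22)−G(6): 16 → Q
M(12)−F(5): 7 → H
X(23)−C(2): 21 → V
E(4)−G(6): -2≡24 → Y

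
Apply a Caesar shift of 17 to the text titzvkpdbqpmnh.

kzkqmbgushgdey

t(19): 19+17=36≡10 → k
i(8): 8+17=25 → z
t(19): 19+17=36≡10 → k
z(25): 25+17=42≡16 → q
v(21): 21+17=38≡12 → m
k(10): 10+17=27≡1 → b
p(15): 15+17=32≡6 → g
d(3): 3+17=20 → u
b(1): 1+17=18 → s
q(16): 16+17=33≡7 → h
p(15): 15+17=32≡6 → g
m(12): 12+17=29≡3 → d
n(13): 13+17=30≡4 → e
h(7): 7+17=24 → y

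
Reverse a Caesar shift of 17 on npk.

wyt

n(13): 13−17=-4≡22 → w
p(15): 15−17=-2≡24 → y
k(10): 10−17=-7≡19 → t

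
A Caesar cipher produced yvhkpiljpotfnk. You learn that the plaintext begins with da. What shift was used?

21

From the crib: y(24)−d(3)=21, so the shift is 21.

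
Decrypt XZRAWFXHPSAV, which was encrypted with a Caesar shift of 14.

X(23): 23−14=9 → J
Z(25): 25−14=11 → L
R(17): 17−14=3 → D
A(0): 0−14=-14≡12 → M
W(22): 22−14=8 → I
F(5): 5−14=-9≡17 → R
X(23): 23−14=9 → J
H(7): 7−14=-7≡19 → T
P(15): 15−14=1 → B
S(18): 18−14=4 → E
A(0): 0−14=-14≡12 → M
V(21): 21−14=7 → H

JLDMIRJTBEMH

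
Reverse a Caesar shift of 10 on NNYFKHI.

DDOVAXY

N(13): 13−10=3 → D
N(13): 13−10=3 → D
Y(24): 24−10=14 → O
F(5): 5−10=-5≡21 → V
K(10): 10−10=0 → A
H(7): 7−10=-3≡23 → X
I(8): 8−10=-2≡24 → Y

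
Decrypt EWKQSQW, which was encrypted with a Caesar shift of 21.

JBPVXVB

E(4): 4−21=-17≡9 → J
W(22): 22−21=1 → B
K(10): 10−21=-11≡15 → P
Q(16): 16−21=-5≡21 → V
S(18): 18−21=-3≡23 → X
Q(16): 16−21=-5≡21 → V
W(22): 22−21=1 → B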